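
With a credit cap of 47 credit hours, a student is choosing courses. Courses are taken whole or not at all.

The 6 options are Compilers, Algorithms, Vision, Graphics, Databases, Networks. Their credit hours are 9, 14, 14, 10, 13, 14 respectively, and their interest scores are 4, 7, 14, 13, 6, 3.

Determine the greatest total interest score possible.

38

Treat it as a binary knapsack problem.
Allowing fractional choices, the relaxed optimum would be about 38.2, but courses are indivisible.
Compilers + Algorithms + Vision + Graphics: credit hours 9 + 14 + 14 + 10 = 47 ≤ 47, interest score 4 + 7 + 14 + 13 = 38.
Compilers + Vision + Graphics + Databases: credit hours 9 + 14 + 10 + 13 = 46 ≤ 47, interest score 4 + 14 + 13 + 6 = 37.
Best is Compilers, Algorithms, Vision, and Graphics with total interest score 38.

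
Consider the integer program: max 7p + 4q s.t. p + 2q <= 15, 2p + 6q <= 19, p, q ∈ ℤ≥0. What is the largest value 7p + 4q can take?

63

(p,q)=(9,0): 1·9+2·0=9≤15, 2·9+6·0=18≤19, objective 63.
(p,q)=(8,0): 1·8+2·0=8≤15, 2·8+6·0=16≤19, objective 56.
The best lattice point is (9,0), giving 63.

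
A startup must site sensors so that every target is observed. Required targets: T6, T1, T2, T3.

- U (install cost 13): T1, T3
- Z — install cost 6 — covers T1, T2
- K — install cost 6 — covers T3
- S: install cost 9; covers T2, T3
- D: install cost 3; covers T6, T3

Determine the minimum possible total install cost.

Choose Z and D: together they cover T6, T1, T2, T3 — every target.
Total install cost: 6 + 3 = 9.
No cover costs less than 9.

9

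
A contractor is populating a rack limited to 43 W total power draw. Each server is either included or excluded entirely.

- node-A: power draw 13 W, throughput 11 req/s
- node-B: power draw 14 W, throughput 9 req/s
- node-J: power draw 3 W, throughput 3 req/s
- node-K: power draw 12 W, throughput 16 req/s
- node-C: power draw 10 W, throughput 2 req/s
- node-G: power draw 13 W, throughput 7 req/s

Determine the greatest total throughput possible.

Allowing fractional choices, the relaxed optimum would be about 39.5, but servers are indivisible.
node-A + node-B + node-K: power draw 13 + 14 + 12 = 39 ≤ 43, throughput 11 + 9 + 16 = 36.
node-A + node-J + node-K + node-G: power draw 13 + 3 + 12 + 13 = 41 ≤ 43, throughput 11 + 3 + 16 + 7 = 37.
node-A + node-B + node-J + node-K: power draw 13 + 14 + 3 + 12 = 42 ≤ 43, throughput 11 + 9 + 3 + 16 = 39.
Best is node-A, node-B, node-J, and node-K with total throughput 39.

39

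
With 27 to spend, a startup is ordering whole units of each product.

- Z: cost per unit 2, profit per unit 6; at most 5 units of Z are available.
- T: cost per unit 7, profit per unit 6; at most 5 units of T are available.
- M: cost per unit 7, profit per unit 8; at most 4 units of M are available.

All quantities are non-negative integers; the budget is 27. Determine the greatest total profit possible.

5×Z and 2×M: cost 24 ≤ 27, profit 5·6 + 2·8 = 46.
5×Z, 1×T, and 1×M: cost 24 ≤ 27, profit 5·6 + 1·6 + 1·8 = 44.
Best is 46.

46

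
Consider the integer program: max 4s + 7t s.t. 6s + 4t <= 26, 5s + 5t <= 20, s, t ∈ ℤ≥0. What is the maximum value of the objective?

28

(s,t)=(0,4) is feasible, giving 28.
(s,t)=(1,3) is feasible, giving 25.
(s,t)=(0,3) is feasible, giving 21.
Maximum is 28 at (s,t)=(0,4).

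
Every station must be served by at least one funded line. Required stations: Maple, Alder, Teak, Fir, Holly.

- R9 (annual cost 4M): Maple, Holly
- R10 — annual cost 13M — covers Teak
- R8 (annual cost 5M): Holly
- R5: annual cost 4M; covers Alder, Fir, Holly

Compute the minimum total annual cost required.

21

Choose R9, R10, and R5: together they cover Maple, Alder, Teak, Fir, Holly — every station.
Total annual cost: 4 + 13 + 4 = 21.
No cover costs less than 21.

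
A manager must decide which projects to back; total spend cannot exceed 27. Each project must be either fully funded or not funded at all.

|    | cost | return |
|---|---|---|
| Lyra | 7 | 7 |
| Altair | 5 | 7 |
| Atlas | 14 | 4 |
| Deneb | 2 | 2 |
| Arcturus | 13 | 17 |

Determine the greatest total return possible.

Take Lyra, Altair, Deneb, and Arcturus: cost 7 + 5 + 2 + 13 = 27 ≤ 27, return 7 + 7 + 2 + 17 = 33.
No other feasible combination does better.

33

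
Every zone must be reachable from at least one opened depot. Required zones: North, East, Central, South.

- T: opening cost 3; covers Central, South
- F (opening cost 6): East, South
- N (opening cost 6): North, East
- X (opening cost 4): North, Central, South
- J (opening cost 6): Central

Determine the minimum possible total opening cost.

9

Choose T and N: together they cover North, East, Central, South — every zone.
Total opening cost: 3 + 6 = 9.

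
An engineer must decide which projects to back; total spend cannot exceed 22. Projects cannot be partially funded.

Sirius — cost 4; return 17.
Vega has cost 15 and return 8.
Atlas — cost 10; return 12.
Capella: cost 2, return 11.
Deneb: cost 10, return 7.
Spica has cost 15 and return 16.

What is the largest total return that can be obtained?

44

Sirius + Atlas + Capella: cost 4 + 10 + 2 = 16 ≤ 22, return 17 + 12 + 11 = 40.
Sirius + Vega + Capella: cost 4 + 15 + 2 = 21 ≤ 22, return 17 + 8 + 11 = 36.
Sirius + Capella + Spica: cost 4 + 2 + 15 = 21 ≤ 22, return 17 + 11 + 16 = 44.
Best is Sirius, Capella, and Spica with total return 44.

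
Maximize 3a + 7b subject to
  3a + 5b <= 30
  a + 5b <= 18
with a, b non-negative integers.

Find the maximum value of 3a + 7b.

(a,b)=(6,2): 3·6+5·2=28≤30, 1·6+5·2=16≤18, objective 32.
(a,b)=(5,2): 3·5+5·2=25≤30, 1·5+5·2=15≤18, objective 29.
(a,b)=(7,1): 3·7+5·1=26≤30, 1·7+5·1=12≤18, objective 28.
The best lattice point is (6,2), giving 32.

32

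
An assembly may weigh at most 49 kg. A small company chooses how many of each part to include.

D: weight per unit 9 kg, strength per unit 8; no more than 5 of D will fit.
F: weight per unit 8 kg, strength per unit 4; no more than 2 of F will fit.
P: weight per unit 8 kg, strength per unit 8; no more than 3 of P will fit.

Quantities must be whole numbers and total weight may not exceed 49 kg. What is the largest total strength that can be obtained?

40

P has the best ratio (8/8); taking only P gives at most 3×8 = 24 (stopped by the supply cap of 3).
Mixing does better — 1×D, 2×F, and 3×P: weight 49 ≤ 49, strength 1·8 + 2·4 + 3·8 = 40.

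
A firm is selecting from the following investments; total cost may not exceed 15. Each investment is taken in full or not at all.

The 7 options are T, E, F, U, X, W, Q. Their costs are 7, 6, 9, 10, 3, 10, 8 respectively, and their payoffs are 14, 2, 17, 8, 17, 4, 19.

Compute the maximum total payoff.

Treat it as a binary knapsack problem.
X + Q: cost 3 + 8 = 11 ≤ 15, payoff 17 + 19 = 36.
F + X: cost 9 + 3 = 12 ≤ 15, payoff 17 + 17 = 34.
T + Q: cost 7 + 8 = 15 ≤ 15, payoff 14 + 19 = 33.
Best is X and Q with total payoff 36.

36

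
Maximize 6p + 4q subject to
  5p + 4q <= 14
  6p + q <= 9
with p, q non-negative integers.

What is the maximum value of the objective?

The continuous relaxation peaks at (1.16, 2.05) with value 15.16; rounding to a feasible lattice point costs some objective.
(p,q)=(1,2) is feasible, giving 14.
(p,q)=(0,3) is feasible, giving 12.
(p,q)=(1,1) is feasible, giving 10.
The best lattice point is (1,2), giving 14.

14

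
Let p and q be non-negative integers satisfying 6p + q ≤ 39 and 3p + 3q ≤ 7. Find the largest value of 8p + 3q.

(p,q)=(2,0) is feasible, giving 16.
(p,q)=(1,1) is feasible, giving 11.
(p,q)=(1,0) is feasible, giving 8.
The best lattice point is (2,0), giving 16.

16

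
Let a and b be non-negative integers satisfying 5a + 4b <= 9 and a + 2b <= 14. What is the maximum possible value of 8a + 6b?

14

The continuous relaxation peaks at (1.8, 0) with value 14.40; rounding to a feasible lattice point costs some objective.
(a,b)=(1,1): 5·1+4·1=9≤9, 1·1+2·1=3≤14, objective 14.
(a,b)=(0,2): 5·0+4·2=8≤9, 1·0+2·2=4≤14, objective 12.
(a,b)=(1,0): 5·1+4·0=5≤9, 1·1+2·0=1≤14, objective 8.
(a,b)=(0,1): 5·0+4·1=4≤9, 1·0+2·1=2≤14, objective 6.
Maximum is 14 at (a,b)=(1,1).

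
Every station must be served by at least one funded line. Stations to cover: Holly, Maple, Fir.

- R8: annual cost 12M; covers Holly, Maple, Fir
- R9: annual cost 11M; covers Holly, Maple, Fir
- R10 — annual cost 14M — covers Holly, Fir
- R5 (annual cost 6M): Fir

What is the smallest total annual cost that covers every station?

R9 alone covers Holly, Maple, Fir — every station.
Total annual cost: 11.
No cover costs less than 11.

11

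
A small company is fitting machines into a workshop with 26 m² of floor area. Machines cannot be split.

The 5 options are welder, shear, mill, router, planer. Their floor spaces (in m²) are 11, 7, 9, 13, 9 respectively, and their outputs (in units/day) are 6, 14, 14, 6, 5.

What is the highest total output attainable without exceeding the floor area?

33

Allowing fractional choices, the relaxed optimum would be about 33.5, but machines are indivisible.
shear + mill + planer: floor space 7 + 9 + 9 = 25 ≤ 26, output 14 + 14 + 5 = 33.
shear + mill: floor space 7 + 9 = 16 ≤ 26, output 14 + 14 = 28.
welder + shear: floor space 11 + 7 = 18 ≤ 26, output 6 + 14 = 20.
Best is shear, mill, and planer with total output 33.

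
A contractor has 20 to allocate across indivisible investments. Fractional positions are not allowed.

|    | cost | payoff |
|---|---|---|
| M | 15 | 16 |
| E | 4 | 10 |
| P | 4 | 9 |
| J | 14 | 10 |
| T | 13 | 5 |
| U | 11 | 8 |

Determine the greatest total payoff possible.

E + P + U: cost 4 + 4 + 11 = 19 ≤ 20, payoff 10 + 9 + 8 = 27.
M + E: cost 15 + 4 = 19 ≤ 20, payoff 16 + 10 = 26.
M + P: cost 15 + 4 = 19 ≤ 20, payoff 16 + 9 = 25.
Best is E, P, and U with total payoff 27.

27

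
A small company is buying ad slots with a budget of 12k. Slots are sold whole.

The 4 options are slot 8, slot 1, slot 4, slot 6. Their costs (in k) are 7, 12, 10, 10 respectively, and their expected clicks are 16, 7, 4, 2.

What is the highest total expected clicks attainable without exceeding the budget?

slot 4: cost 10 ≤ 12, expected clicks 4.
slot 1: cost 12 ≤ 12, expected clicks 7.
slot 8: cost 7 ≤ 12, expected clicks 16.
Best is slot 8 with total expected clicks 16.

16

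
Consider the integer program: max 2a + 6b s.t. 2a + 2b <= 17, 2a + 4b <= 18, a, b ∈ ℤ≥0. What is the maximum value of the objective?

Relaxing integrality, the LP optimum is 27.00 at (a,b) = (0, 4.5), which is not an integer point.
(a,b)=(1,4): 2·1+2·4=10≤17, 2·1+4·4=18≤18, objective 26.
(a,b)=(0,4): 2·0+2·4=8≤17, 2·0+4·4=16≤18, objective 24.
(a,b)=(2,3): 2·2+2·3=10≤17, 2·2+4·3=16≤18, objective 22.
The best lattice point is (1,4), giving 26.

26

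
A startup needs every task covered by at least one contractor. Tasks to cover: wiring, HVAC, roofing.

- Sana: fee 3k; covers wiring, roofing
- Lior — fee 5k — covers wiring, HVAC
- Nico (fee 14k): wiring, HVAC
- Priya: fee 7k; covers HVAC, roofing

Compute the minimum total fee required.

Choose Sana and Lior: together they cover wiring, HVAC, roofing — every task.
Total fee: 3 + 5 = 8.

8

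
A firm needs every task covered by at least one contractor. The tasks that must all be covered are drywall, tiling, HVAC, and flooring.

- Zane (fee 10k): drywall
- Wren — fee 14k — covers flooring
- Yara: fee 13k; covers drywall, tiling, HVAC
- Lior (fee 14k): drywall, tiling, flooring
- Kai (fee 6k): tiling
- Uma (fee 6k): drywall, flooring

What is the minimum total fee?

19

Choose Yara and Uma: together they cover drywall, tiling, HVAC, flooring — every task.
Total fee: 13 + 6 = 19.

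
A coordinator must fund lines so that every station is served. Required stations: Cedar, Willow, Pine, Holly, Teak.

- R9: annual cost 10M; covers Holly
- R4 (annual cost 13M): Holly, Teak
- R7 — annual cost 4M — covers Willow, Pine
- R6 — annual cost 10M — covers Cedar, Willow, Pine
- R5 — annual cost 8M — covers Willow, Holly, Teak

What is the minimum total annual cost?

18

The greedy cost-per-new-station heuristic would pick R7, R5, and R6 for 22, but a cheaper cover exists.
Choose R6 and R5: together they cover Cedar, Willow, Pine, Holly, Teak — every station.
Total annual cost: 10 + 8 = 18.
No cover costs less than 18.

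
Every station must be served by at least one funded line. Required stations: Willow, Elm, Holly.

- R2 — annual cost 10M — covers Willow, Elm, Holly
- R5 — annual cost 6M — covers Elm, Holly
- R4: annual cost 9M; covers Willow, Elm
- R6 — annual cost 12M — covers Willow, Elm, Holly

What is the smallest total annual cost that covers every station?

This is an integer covering problem.
The greedy cost-per-new-station heuristic would pick R5 and R4 for 15, but a cheaper cover exists.
R2 alone covers Willow, Elm, Holly — every station.
Total annual cost: 10.
No cover costs less than 10.

10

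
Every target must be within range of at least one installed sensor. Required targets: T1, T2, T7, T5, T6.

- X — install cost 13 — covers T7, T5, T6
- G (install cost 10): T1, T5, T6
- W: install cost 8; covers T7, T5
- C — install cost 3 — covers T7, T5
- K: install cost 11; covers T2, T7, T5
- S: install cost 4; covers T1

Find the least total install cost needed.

21

The greedy cost-per-new-target heuristic would pick C, S, G, and K for 28, but a cheaper cover exists.
Choose G and K: together they cover T1, T2, T7, T5, T6 — every target.
Total install cost: 10 + 11 = 21.
No cover costs less than 21.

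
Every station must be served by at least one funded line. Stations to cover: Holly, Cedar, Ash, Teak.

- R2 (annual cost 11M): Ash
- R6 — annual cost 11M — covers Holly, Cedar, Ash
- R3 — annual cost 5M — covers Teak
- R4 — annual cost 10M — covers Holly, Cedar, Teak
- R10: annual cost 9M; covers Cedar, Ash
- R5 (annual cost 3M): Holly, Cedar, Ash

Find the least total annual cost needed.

This is an integer covering problem.
Choose R3 and R5: together they cover Holly, Cedar, Ash, Teak — every station.
Total annual cost: 5 + 3 = 8.
No cover costs less than 8.

8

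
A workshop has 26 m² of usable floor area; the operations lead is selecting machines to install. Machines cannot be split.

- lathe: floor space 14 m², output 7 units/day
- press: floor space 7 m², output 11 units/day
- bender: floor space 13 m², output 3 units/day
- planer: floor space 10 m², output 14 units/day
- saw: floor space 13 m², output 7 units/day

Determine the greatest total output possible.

25

This is a 0-1 knapsack instance.
Take press and planer: floor space 7 + 10 = 17 ≤ 26, output 11 + 14 = 25.
No other feasible combination does better.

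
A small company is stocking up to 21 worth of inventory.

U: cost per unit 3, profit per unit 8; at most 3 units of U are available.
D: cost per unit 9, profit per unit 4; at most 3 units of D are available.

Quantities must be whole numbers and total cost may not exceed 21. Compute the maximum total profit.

28

U has the best ratio (8/3); taking only U gives at most 3×8 = 24 (stopped by the supply cap of 3).
Mixing does better — 3×U and 1×D: cost 18 ≤ 21, profit 3·8 + 1·4 = 28.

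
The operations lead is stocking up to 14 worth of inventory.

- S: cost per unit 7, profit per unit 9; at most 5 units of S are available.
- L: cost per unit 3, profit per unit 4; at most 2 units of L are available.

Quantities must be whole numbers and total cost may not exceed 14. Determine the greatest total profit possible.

18

1×S and 2×L: cost 13 ≤ 14, profit 1·9 + 2·4 = 17.
2×S: cost 14 ≤ 14, profit 2·9 = 18.
Best is 18.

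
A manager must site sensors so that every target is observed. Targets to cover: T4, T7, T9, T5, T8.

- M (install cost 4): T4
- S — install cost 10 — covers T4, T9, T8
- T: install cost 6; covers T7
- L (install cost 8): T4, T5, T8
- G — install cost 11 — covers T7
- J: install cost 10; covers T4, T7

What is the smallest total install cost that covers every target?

Choose S, T, and L: together they cover T4, T7, T9, T5, T8 — every target.
Total install cost: 10 + 6 + 8 = 24.
No cover costs less than 24.

24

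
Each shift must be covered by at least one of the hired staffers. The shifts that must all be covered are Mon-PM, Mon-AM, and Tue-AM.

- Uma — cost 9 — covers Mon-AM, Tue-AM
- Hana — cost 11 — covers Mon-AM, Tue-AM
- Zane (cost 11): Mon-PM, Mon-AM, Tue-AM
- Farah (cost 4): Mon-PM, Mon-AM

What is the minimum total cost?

This is an integer covering problem.
The greedy cost-per-new-shift heuristic would pick Farah and Uma for 13, but a cheaper cover exists.
Zane alone covers Mon-PM, Mon-AM, Tue-AM — every shift.
Total cost: 11.
No cover costs less than 11.

11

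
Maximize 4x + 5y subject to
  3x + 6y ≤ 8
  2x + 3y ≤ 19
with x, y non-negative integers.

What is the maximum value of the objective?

Relaxing integrality, the LP optimum is 10.67 at (x,y) = (2.67, 0), which is not an integer point.
(x,y)=(2,0): 3·2+6·0=6≤8, 2·2+3·0=4≤19, objective 8.
(x,y)=(1,0): 3·1+6·0=3≤8, 2·1+3·0=2≤19, objective 4.
The best lattice point is (2,0), giving 8.

8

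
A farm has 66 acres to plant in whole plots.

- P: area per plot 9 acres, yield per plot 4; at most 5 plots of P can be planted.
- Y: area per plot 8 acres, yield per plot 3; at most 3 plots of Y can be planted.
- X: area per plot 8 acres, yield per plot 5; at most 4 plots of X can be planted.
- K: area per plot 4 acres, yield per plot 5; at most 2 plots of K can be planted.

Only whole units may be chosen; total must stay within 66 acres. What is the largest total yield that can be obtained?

41

2×P, 1×Y, 4×X, and 2×K: area 66 ≤ 66, yield 2·4 + 1·3 + 4·5 + 2·5 = 41.
1×P, 2×Y, 4×X, and 2×K: area 65 ≤ 66, yield 1·4 + 2·3 + 4·5 + 2·5 = 40.
Best is 41.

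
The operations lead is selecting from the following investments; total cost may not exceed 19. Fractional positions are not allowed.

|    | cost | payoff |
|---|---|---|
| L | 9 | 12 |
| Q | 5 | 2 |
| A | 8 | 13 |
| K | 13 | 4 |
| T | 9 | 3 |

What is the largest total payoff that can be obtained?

This is an integer program with binary decision variables.
Take L and A: cost 9 + 8 = 17 ≤ 19, payoff 12 + 13 = 25.
No other feasible combination does better.

25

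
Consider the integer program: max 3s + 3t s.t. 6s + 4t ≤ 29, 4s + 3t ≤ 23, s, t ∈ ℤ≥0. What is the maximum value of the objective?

The continuous relaxation peaks at (0, 7.25) with value 21.75; rounding to a feasible lattice point costs some objective.
(s,t)=(0,7): 6·0+4·7=28≤29, 4·0+3·7=21≤23, objective 21.
(s,t)=(0,6): 6·0+4·6=24≤29, 4·0+3·6=18≤23, objective 18.
No feasible integer point exceeds 21.

21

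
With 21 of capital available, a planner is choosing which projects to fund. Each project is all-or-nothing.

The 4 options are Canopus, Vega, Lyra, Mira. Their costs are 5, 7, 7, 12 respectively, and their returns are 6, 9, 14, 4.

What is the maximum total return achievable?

Vega + Lyra: cost 7 + 7 = 14 ≤ 21, return 9 + 14 = 23.
Canopus + Vega + Lyra: cost 5 + 7 + 7 = 19 ≤ 21, return 6 + 9 + 14 = 29.
Best is Canopus, Vega, and Lyra with total return 29.

29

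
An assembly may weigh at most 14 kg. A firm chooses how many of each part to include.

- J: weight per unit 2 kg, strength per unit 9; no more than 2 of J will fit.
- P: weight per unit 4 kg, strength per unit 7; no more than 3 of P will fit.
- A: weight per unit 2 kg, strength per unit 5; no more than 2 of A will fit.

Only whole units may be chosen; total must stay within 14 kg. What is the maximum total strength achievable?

J has the best ratio (9/2); taking only J gives at most 2×9 = 18 (stopped by the supply cap of 2).
Mixing does better — 2×J, 2×P, and 1×A: weight 14 ≤ 14, strength 2·9 + 2·7 + 1·5 = 37.

37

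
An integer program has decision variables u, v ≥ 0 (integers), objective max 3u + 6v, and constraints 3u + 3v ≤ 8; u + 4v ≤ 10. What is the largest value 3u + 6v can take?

12

Relaxing integrality, the LP optimum is 15.33 at (u,v) = (0.222, 2.44), which is not an integer point.
(u,v)=(0,2) is feasible, giving 12.
(u,v)=(1,1) is feasible, giving 9.
Maximum is 12 at (u,v)=(0,2).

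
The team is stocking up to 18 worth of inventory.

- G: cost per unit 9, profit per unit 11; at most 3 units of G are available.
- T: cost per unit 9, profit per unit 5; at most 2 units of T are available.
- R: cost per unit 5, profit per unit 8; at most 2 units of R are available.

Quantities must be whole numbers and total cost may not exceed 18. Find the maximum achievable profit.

22

This is a bounded integer knapsack.
1×G and 1×R: cost 14 ≤ 18, profit 1·11 + 1·8 = 19.
2×G: cost 18 ≤ 18, profit 2·11 = 22.
Best is 22.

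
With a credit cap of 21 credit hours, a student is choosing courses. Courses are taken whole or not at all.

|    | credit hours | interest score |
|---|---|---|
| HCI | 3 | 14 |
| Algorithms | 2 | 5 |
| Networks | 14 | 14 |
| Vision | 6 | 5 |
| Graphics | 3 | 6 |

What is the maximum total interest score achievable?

34

This is an integer program with binary decision variables.
HCI + Algorithms + Vision + Graphics: credit hours 3 + 2 + 6 + 3 = 14 ≤ 21, interest score 14 + 5 + 5 + 6 = 30.
HCI + Algorithms + Networks: credit hours 3 + 2 + 14 = 19 ≤ 21, interest score 14 + 5 + 14 = 33.
HCI + Networks + Graphics: credit hours 3 + 14 + 3 = 20 ≤ 21, interest score 14 + 14 + 6 = 34.
Best is HCI, Networks, and Graphics with total interest score 34.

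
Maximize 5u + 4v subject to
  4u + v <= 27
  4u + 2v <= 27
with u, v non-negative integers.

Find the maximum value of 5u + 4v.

52

The continuous relaxation peaks at (0, 13.5) with value 54.00; rounding to a feasible lattice point costs some objective.
(u,v)=(0,13) is feasible, giving 52.
(u,v)=(0,12) is feasible, giving 48.
The best lattice point is (0,13), giving 52.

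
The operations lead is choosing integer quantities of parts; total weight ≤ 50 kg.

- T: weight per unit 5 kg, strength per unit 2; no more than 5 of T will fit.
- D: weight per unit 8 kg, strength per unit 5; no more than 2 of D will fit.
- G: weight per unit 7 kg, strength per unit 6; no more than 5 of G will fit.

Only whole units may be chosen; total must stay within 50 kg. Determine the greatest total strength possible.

This is a bounded integer knapsack.
1×T, 1×D, and 5×G: weight 48 ≤ 50, strength 1·2 + 1·5 + 5·6 = 37.
1×T, 2×D, and 4×G: weight 49 ≤ 50, strength 1·2 + 2·5 + 4·6 = 36.
Best is 37.

37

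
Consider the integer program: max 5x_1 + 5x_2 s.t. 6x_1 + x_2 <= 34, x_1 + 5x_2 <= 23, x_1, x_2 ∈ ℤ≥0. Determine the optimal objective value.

40

Relaxing integrality, the LP optimum is 43.28 at (x_1,x_2) = (5.07, 3.59), which is not an integer point.
(x_1,x_2)=(5,3): 6·5+1·3=33≤34, 1·5+5·3=20≤23, objective 40.
(x_1,x_2)=(5,2): 6·5+1·2=32≤34, 1·5+5·2=15≤23, objective 35.
(x_1,x_2)=(4,3): 6·4+1·3=27≤34, 1·4+5·3=19≤23, objective 35.
(x_1,x_2)=(4,2): 6·4+1·2=26≤34, 1·4+5·2=14≤23, objective 30.
Maximum is 40 at (x_1,x_2)=(5,3).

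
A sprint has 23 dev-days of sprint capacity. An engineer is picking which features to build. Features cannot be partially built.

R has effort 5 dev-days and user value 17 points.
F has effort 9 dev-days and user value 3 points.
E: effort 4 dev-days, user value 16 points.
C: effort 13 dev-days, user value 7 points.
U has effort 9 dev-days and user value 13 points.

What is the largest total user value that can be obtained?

Allowing fractional choices, the relaxed optimum would be about 48.7, but features are indivisible.
R + E + C: effort 5 + 4 + 13 = 22 ≤ 23, user value 17 + 16 + 7 = 40.
R + F + E: effort 5 + 9 + 4 = 18 ≤ 23, user value 17 + 3 + 16 = 36.
R + E + U: effort 5 + 4 + 9 = 18 ≤ 23, user value 17 + 16 + 13 = 46.
Best is R, E, and U with total user value 46.

46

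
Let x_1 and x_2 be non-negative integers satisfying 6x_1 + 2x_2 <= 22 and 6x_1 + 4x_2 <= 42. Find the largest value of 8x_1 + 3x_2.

(x_1,x_2)=(1,8): 6·1+2·8=22≤22, 6·1+4·8=38≤42, objective 32.
(x_1,x_2)=(0,10): 6·0+2·10=20≤22, 6·0+4·10=40≤42, objective 30.
(x_1,x_2)=(1,7): 6·1+2·7=20≤22, 6·1+4·7=34≤42, objective 29.
(x_1,x_2)=(0,9): 6·0+2·9=18≤22, 6·0+4·9=36≤42, objective 27.
No feasible integer point exceeds 32.

32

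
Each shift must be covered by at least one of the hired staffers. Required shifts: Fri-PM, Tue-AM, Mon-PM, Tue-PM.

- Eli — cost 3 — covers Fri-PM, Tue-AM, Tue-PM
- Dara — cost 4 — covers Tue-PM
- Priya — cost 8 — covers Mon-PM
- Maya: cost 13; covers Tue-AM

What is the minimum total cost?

Choose Eli and Priya: together they cover Fri-PM, Tue-AM, Mon-PM, Tue-PM — every shift.
Total cost: 3 + 8 = 11.
No cover costs less than 11.

11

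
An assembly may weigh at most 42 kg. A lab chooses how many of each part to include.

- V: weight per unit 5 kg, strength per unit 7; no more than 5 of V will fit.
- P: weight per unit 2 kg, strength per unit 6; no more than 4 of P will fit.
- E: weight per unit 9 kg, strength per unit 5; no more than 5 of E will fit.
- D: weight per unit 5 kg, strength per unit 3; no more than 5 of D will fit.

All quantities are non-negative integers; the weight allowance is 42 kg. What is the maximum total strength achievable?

This is a bounded integer knapsack.
Take 5×V, 4×P, and 1×E: weight 42 ≤ 42, strength 5·7 + 4·6 + 1·5 = 64.
P has the best ratio (6/2) and is taken to its limit of 4; remaining capacity is filled optimally with the others.

64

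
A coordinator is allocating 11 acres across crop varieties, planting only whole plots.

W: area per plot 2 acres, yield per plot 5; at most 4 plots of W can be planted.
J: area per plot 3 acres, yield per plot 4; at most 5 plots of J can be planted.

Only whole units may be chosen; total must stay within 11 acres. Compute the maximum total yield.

W has the best ratio (5/2); taking only W gives at most 4×5 = 20 (stopped by the supply cap of 4).
Mixing does better — 4×W and 1×J: area 11 ≤ 11, yield 4·5 + 1·4 = 24.

24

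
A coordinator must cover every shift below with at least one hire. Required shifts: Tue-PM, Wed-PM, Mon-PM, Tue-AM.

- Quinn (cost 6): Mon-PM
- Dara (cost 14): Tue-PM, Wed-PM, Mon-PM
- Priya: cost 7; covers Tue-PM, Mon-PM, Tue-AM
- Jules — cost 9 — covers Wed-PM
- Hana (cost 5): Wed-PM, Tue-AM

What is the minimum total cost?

12

This is an integer covering problem.
Choose Priya and Hana: together they cover Tue-PM, Wed-PM, Mon-PM, Tue-AM — every shift.
Total cost: 7 + 5 = 12.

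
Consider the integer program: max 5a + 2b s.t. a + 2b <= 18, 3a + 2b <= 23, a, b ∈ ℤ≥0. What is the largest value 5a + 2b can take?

The continuous relaxation peaks at (7.67, 0) with value 38.33; rounding to a feasible lattice point costs some objective.
(a,b)=(7,1): 1·7+2·1=9≤18, 3·7+2·1=23≤23, objective 37.
(a,b)=(7,0): 1·7+2·0=7≤18, 3·7+2·0=21≤23, objective 35.
(a,b)=(6,2): 1·6+2·2=10≤18, 3·6+2·2=22≤23, objective 34.
(a,b)=(6,1): 1·6+2·1=8≤18, 3·6+2·1=20≤23, objective 32.
Maximum is 37 at (a,b)=(7,1).

37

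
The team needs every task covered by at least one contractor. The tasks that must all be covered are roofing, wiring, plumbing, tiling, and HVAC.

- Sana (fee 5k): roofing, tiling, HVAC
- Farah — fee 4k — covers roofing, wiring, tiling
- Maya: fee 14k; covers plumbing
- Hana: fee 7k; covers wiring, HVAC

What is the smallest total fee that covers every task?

23

Choose Sana, Farah, and Maya: together they cover roofing, wiring, plumbing, tiling, HVAC — every task.
Total fee: 5 + 4 + 14 = 23.
No cover costs less than 23.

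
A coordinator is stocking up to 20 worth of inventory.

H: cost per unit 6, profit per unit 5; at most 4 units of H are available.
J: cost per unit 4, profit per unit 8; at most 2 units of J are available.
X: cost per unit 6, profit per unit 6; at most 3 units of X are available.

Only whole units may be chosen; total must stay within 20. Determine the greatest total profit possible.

28

J has the best ratio (8/4); taking only J gives at most 2×8 = 16 (stopped by the supply cap of 2).
Mixing does better — 2×J and 2×X: cost 20 ≤ 20, profit 2·8 + 2·6 = 28.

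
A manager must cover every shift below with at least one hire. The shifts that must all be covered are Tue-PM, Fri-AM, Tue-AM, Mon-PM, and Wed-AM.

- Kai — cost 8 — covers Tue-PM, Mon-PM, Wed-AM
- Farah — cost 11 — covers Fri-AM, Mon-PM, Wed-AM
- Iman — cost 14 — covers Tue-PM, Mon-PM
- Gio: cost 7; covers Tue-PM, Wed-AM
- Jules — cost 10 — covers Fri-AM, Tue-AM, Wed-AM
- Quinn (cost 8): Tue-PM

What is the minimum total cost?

Choose Kai and Jules: together they cover Tue-PM, Fri-AM, Tue-AM, Mon-PM, Wed-AM — every shift.
Total cost: 8 + 10 = 18.

18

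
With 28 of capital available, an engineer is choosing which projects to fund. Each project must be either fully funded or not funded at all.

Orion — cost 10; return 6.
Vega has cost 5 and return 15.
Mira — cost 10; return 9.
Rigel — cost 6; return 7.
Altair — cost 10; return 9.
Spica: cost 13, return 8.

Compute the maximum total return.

33

Allowing fractional choices, the relaxed optimum would be about 37.3, but projects are indivisible.
Vega + Mira + Spica: cost 5 + 10 + 13 = 28 ≤ 28, return 15 + 9 + 8 = 32.
Vega + Mira + Altair: cost 5 + 10 + 10 = 25 ≤ 28, return 15 + 9 + 9 = 33.
Best is Vega, Mira, and Altair with total return 33.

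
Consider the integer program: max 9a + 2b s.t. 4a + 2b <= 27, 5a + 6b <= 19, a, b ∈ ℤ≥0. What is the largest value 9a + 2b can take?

Relaxing integrality, the LP optimum is 34.20 at (a,b) = (3.8, 0), which is not an integer point.
(a,b)=(3,0) is feasible, giving 27.
(a,b)=(2,1) is feasible, giving 20.
(a,b)=(2,0) is feasible, giving 18.
Maximum is 27 at (a,b)=(3,0).

27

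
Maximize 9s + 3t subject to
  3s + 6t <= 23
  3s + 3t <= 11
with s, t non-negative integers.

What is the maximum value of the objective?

(s,t)=(3,0): 3·3+6·0=9≤23, 3·3+3·0=9≤11, objective 27.
(s,t)=(2,1): 3·2+6·1=12≤23, 3·2+3·1=9≤11, objective 21.
(s,t)=(2,0): 3·2+6·0=6≤23, 3·2+3·0=6≤11, objective 18.
The best lattice point is (3,0), giving 27.

27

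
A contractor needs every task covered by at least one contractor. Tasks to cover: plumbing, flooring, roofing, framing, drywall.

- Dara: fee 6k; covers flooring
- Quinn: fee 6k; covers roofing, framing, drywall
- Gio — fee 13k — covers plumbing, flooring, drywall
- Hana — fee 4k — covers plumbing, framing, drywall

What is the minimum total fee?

16

This is a weighted set-cover instance.
Choose Dara, Quinn, and Hana: together they cover plumbing, flooring, roofing, framing, drywall — every task.
Total fee: 6 + 6 + 4 = 16.
No cover costs less than 16.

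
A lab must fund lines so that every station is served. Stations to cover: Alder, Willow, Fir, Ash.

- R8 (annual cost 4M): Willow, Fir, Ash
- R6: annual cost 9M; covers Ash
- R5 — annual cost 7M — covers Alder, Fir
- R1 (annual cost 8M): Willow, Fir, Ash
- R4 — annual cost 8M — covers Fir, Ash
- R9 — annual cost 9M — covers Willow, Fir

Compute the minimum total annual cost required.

11

Choose R8 and R5: together they cover Alder, Willow, Fir, Ash — every station.
Total annual cost: 4 + 7 = 11.
No cover costs less than 11.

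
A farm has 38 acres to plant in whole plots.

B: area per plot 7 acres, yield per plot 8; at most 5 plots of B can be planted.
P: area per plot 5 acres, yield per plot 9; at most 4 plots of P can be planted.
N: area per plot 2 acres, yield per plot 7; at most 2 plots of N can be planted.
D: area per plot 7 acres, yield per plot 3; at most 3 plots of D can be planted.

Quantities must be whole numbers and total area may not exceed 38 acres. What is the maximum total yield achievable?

Take 2×B, 4×P, and 2×N: area 38 ≤ 38, yield 2·8 + 4·9 + 2·7 = 66.
N has the best ratio (7/2) and is taken to its limit of 2; remaining capacity is filled optimally with the others.

66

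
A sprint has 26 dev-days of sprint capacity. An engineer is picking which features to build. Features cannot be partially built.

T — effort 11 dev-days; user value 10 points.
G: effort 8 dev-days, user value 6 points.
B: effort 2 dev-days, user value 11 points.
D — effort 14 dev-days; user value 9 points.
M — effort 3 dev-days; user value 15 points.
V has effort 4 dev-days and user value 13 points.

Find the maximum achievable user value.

49

Allowing fractional choices, the relaxed optimum would be about 53.5, but features are indivisible.
G + B + M + V: effort 8 + 2 + 3 + 4 = 17 ≤ 26, user value 6 + 11 + 15 + 13 = 45.
B + D + M + V: effort 2 + 14 + 3 + 4 = 23 ≤ 26, user value 11 + 9 + 15 + 13 = 48.
T + B + M + V: effort 11 + 2 + 3 + 4 = 20 ≤ 26, user value 10 + 11 + 15 + 13 = 49.
Best is T, B, M, and V with total user value 49.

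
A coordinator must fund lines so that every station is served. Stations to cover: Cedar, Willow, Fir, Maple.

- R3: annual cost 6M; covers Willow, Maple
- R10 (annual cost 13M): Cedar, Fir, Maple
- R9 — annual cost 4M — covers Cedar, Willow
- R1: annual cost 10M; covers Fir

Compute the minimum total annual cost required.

Choose R10 and R9: together they cover Cedar, Willow, Fir, Maple — every station.
Total annual cost: 13 + 4 = 17.

17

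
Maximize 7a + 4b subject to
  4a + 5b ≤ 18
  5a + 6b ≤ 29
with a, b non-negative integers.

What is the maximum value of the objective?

28

(a,b)=(4,0): 4·4+5·0=16≤18, 5·4+6·0=20≤29, objective 28.
(a,b)=(3,1): 4·3+5·1=17≤18, 5·3+6·1=21≤29, objective 25.
The best lattice point is (4,0), giving 28.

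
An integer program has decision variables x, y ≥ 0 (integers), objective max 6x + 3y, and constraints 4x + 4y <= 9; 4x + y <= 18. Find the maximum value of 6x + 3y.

Relaxing integrality, the LP optimum is 13.50 at (x,y) = (2.25, 0), which is not an integer point.
(x,y)=(2,0): 4·2+4·0=8≤9, 4·2+1·0=8≤18, objective 12.
(x,y)=(1,1): 4·1+4·1=8≤9, 4·1+1·1=5≤18, objective 9.
(x,y)=(1,0): 4·1+4·0=4≤9, 4·1+1·0=4≤18, objective 6.
Maximum is 12 at (x,y)=(2,0).

12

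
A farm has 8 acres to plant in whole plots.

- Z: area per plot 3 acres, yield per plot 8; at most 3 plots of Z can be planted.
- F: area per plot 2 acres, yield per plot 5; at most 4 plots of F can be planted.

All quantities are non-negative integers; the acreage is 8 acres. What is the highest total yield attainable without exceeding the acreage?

This is a bounded integer knapsack.
Take 2×Z and 1×F: area 8 ≤ 8, yield 2·8 + 1·5 = 21.
No other integer combination yields more.

21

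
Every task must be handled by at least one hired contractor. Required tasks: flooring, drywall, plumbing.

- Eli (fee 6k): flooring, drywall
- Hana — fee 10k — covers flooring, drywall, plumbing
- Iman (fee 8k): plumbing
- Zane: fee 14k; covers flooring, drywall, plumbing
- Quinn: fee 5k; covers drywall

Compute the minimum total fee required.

10

This is an integer covering problem.
The greedy cost-per-new-task heuristic would pick Eli and Iman for 14, but a cheaper cover exists.
Hana alone covers flooring, drywall, plumbing — every task.
Total fee: 10.
No cover costs less than 10.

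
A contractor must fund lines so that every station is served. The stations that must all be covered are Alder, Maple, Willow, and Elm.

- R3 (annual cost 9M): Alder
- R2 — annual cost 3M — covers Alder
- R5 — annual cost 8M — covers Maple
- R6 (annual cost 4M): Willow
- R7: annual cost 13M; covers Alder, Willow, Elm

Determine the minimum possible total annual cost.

The greedy cost-per-new-station heuristic would pick R2, R6, R5, and R7 for 28, but a cheaper cover exists.
Choose R5 and R7: together they cover Alder, Maple, Willow, Elm — every station.
Total annual cost: 8 + 13 = 21.
No cover costs less than 21.

21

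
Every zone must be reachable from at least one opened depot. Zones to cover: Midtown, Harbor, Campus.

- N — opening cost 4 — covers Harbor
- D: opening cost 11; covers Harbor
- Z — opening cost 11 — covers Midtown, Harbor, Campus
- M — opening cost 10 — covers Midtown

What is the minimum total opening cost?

Z alone covers Midtown, Harbor, Campus — every zone.
Total opening cost: 11.
No cover costs less than 11.

11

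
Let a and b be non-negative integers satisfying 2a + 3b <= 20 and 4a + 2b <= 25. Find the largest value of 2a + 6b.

(a,b)=(1,6) is feasible, giving 38.
(a,b)=(0,6) is feasible, giving 36.
(a,b)=(2,5) is feasible, giving 34.
The best lattice point is (1,6), giving 38.

38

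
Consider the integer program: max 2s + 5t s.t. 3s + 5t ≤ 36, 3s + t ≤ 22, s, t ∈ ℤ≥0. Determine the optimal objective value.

Relaxing integrality, the LP optimum is 36.00 at (s,t) = (0, 7.2), which is not an integer point.
(s,t)=(0,7) is feasible, giving 35.
(s,t)=(1,6) is feasible, giving 32.
(s,t)=(0,6) is feasible, giving 30.
The best lattice point is (0,7), giving 35.

35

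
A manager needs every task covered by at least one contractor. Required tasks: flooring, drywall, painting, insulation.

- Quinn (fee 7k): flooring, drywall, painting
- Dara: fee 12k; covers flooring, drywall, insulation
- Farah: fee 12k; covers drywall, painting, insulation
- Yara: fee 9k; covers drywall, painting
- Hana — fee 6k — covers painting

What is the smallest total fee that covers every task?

18

This is an integer covering problem.
Choose Dara and Hana: together they cover flooring, drywall, painting, insulation — every task.
Total fee: 12 + 6 = 18.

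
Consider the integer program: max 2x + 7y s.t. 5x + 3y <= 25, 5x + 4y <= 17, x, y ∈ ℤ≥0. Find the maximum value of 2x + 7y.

28

(x,y)=(0,4): 5·0+3·4=12≤25, 5·0+4·4=16≤17, objective 28.
(x,y)=(1,3): 5·1+3·3=14≤25, 5·1+4·3=17≤17, objective 23.
(x,y)=(0,3): 5·0+3·3=9≤25, 5·0+4·3=12≤17, objective 21.
The best lattice point is (0,4), giving 28.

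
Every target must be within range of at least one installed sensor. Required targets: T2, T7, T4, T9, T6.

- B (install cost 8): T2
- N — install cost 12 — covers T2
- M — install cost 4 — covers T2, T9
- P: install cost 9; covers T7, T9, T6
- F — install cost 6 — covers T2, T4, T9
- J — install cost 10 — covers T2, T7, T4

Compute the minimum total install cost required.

15

The greedy cost-per-new-target heuristic would pick M, P, and F for 19, but a cheaper cover exists.
Choose P and F: together they cover T2, T7, T4, T9, T6 — every target.
Total install cost: 9 + 6 = 15.
No cover costs less than 15.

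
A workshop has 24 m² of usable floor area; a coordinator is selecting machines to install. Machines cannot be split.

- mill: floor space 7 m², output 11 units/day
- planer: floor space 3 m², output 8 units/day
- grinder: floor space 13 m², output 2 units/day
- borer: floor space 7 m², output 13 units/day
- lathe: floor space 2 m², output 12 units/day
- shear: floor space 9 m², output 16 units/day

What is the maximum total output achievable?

planer + borer + lathe + shear: floor space 3 + 7 + 2 + 9 = 21 ≤ 24, output 8 + 13 + 12 + 16 = 49.
mill + planer + borer + lathe: floor space 7 + 3 + 7 + 2 = 19 ≤ 24, output 11 + 8 + 13 + 12 = 44.
mill + planer + lathe + shear: floor space 7 + 3 + 2 + 9 = 21 ≤ 24, output 11 + 8 + 12 + 16 = 47.
Best is planer, borer, lathe, and shear with total output 49.

49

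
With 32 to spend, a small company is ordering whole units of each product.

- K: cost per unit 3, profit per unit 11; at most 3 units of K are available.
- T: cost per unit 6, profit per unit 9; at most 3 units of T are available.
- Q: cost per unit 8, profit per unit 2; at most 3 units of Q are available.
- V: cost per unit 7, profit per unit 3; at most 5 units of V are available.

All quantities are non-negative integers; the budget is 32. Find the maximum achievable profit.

3×K and 3×T: cost 27 ≤ 32, profit 3·11 + 3·9 = 60.
3×K, 2×T, and 1×V: cost 28 ≤ 32, profit 3·11 + 2·9 + 1·3 = 54.
Best is 60.

60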